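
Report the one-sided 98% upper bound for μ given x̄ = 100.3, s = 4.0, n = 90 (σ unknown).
μ ≤ 101.18

Upper bound (one-sided):
t* = 2.084 (one-sided for 98%)
Upper bound = x̄ + t* · s/√n = 100.3 + 2.084 · 4.0/√90 = 101.18

We are 98% confident that μ ≤ 101.18.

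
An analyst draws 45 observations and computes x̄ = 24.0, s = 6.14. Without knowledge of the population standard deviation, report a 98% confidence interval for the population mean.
(21.79, 26.21)

t-interval (σ unknown):
df = n - 1 = 44
t* = 2.414 for 98% confidence

Margin of error = t* · s/√n = 2.414 · 6.14/√45 = 2.21

CI: (21.79, 26.21)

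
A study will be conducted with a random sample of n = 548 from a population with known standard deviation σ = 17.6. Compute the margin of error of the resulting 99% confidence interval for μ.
Margin of error = 1.94

Margin of error = z* · σ/√n
= 2.576 · 17.6/√548
= 2.576 · 17.6/23.4094
= 1.94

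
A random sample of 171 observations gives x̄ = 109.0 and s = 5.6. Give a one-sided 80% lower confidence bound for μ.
μ ≥ 108.64

Lower bound (one-sided):
t* = 0.844 (one-sided for 80%)
Lower bound = x̄ - t* · s/√n = 109.0 - 0.844 · 5.6/√171 = 108.64

We are 80% confident that μ ≥ 108.64.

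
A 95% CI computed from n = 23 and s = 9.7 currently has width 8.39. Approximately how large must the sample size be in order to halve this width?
n ≈ 92

CI width ∝ 1/√n
To reduce width by factor 2, need √n to grow by 2 → need 2² = 4 times as many samples.

Current: n = 23, width = 8.39
New: n = 92, width ≈ 4.02

Width reduced by factor of 8.39/4.02 = 2.09.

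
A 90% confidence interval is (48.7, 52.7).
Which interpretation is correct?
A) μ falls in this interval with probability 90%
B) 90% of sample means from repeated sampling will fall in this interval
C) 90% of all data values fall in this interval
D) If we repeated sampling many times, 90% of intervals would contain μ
D

A) Wrong — μ is fixed; the randomness lives in the interval, not in μ.
B) Wrong — coverage applies to intervals containing μ, not to future x̄ values.
C) Wrong — a CI is about the parameter μ, not individual data values.
D) Correct — this is the frequentist long-run coverage interpretation.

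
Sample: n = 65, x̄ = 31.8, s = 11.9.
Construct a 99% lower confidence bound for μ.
μ ≥ 28.28

Lower bound (one-sided):
t* = 2.386 (one-sided for 99%)
Lower bound = x̄ - t* · s/√n = 31.8 - 2.386 · 11.9/√65 = 28.28

We are 99% confident that μ ≥ 28.28.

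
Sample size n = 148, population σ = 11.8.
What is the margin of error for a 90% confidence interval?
Margin of error = 1.60

Margin of error = z* · σ/√n
= 1.645 · 11.8/√148
= 1.645 · 11.8/12.1655
= 1.60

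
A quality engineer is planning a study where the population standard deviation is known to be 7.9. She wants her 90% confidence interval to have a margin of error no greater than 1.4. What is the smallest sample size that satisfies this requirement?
n ≥ 87

For margin E ≤ 1.4:
n ≥ (z* · σ / E)²
n ≥ (1.645 · 7.9 / 1.4)²
n ≥ 86.16

Minimum n = 87 (rounding up)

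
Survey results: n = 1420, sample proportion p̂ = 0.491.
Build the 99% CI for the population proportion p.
(0.457, 0.525)

Proportion CI:
SE = √(p̂(1-p̂)/n) = √(0.491 · 0.509 / 1420) = 0.01327

z* = 2.576
Margin = z* · SE = 2.576 · 0.01327 = 0.0342

CI: 0.491 ± 0.0342 = (0.457, 0.525)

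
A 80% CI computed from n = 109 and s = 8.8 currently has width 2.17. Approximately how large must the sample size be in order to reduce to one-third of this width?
n ≈ 981

CI width ∝ 1/√n
To reduce width by factor 3, need √n to grow by 3 → need 3² = 9 times as many samples.

Current: n = 109, width = 2.17
New: n = 981, width ≈ 0.72

Width reduced by factor of 2.17/0.72 = 3.01.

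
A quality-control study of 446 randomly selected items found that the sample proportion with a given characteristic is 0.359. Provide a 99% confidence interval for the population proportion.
(0.300, 0.418)

Proportion CI:
SE = √(p̂(1-p̂)/n) = √(0.359 · 0.641 / 446) = 0.02271

z* = 2.576
Margin = z* · SE = 2.576 · 0.02271 = 0.0585

CI: 0.359 ± 0.0585 = (0.300, 0.418)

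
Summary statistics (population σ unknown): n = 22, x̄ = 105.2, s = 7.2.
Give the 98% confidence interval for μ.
(101.33, 109.07)

t-interval (σ unknown):
df = n - 1 = 21
t* = 2.518 for 98% confidence

Margin of error = t* · s/√n = 2.518 · 7.2/√22 = 3.87

CI: (101.33, 109.07)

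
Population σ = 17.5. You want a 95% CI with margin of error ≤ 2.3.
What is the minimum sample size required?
n ≥ 223

For margin E ≤ 2.3:
n ≥ (z* · σ / E)²
n ≥ (1.960 · 17.5 / 2.3)²
n ≥ 222.40

Minimum n = 223 (rounding up)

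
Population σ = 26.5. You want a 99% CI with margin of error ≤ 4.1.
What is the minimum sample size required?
n ≥ 278

For margin E ≤ 4.1:
n ≥ (z* · σ / E)²
n ≥ (2.576 · 26.5 / 4.1)²
n ≥ 277.21

Minimum n = 278 (rounding up)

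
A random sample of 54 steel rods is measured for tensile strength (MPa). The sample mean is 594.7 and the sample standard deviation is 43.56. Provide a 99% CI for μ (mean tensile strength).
(578.86, 610.54)

t-interval (σ unknown):
df = n - 1 = 53
t* = 2.672 for 99% confidence

Margin of error = t* · s/√n = 2.672 · 43.56/√54 = 15.84

CI: (578.86, 610.54)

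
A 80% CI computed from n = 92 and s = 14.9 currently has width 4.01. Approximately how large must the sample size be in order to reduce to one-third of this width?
n ≈ 828

CI width ∝ 1/√n
To reduce width by factor 3, need √n to grow by 3 → need 3² = 9 times as many samples.

Current: n = 92, width = 4.01
New: n = 828, width ≈ 1.33

Width reduced by factor of 4.01/1.33 = 3.02.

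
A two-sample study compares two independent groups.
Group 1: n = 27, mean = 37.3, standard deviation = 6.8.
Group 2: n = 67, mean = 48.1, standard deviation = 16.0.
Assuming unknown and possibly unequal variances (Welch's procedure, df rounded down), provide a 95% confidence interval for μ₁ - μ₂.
(-15.47, -6.13)

Difference: x̄₁ - x̄₂ = -10.80
SE = √(s₁²/n₁ + s₂²/n₂) = √(6.8²/27 + 16.0²/67) = 2.3523
df = 91.67 → 91 (Welch–Satterthwaite, rounded down)
t* = 1.986

CI: -10.80 ± 1.986 · 2.3523 = -10.80 ± 4.67 = (-15.47, -6.13)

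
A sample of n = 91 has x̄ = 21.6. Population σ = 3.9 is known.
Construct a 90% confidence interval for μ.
(20.93, 22.27)

z-interval (σ known):
z* = 1.645 for 90% confidence

Margin of error = z* · σ/√n = 1.645 · 3.9/√91 = 0.67

CI: (21.6 - 0.67, 21.6 + 0.67) = (20.93, 22.27)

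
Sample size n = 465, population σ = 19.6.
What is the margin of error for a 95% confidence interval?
Margin of error = 1.78

Margin of error = z* · σ/√n
= 1.960 · 19.6/√465
= 1.960 · 19.6/21.5639
= 1.78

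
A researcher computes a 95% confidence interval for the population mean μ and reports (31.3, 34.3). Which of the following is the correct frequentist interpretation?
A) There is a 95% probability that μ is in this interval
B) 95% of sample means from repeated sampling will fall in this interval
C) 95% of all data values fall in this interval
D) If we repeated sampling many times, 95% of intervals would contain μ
D

A) Wrong — μ is fixed; the randomness lives in the interval, not in μ.
B) Wrong — coverage applies to intervals containing μ, not to future x̄ values.
C) Wrong — a CI is about the parameter μ, not individual data values.
D) Correct — this is the frequentist long-run coverage interpretation.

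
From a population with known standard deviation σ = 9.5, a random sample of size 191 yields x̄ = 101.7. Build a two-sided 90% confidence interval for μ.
(100.57, 102.83)

z-interval (σ known):
z* = 1.645 for 90% confidence

Margin of error = z* · σ/√n = 1.645 · 9.5/√191 = 1.13

CI: (101.7 - 1.13, 101.7 + 1.13) = (100.57, 102.83)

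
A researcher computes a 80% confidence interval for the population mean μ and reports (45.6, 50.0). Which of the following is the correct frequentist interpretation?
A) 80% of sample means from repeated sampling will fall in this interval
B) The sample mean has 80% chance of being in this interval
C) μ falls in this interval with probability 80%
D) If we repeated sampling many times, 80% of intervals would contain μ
D

A) Wrong — coverage applies to intervals containing μ, not to future x̄ values.
B) Wrong — x̄ is observed and sits in the interval by construction.
C) Wrong — μ is fixed; the randomness lives in the interval, not in μ.
D) Correct — this is the frequentist long-run coverage interpretation.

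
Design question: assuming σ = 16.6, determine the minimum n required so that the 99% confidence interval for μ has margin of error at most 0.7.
n ≥ 3732

For margin E ≤ 0.7:
n ≥ (z* · σ / E)²
n ≥ (2.576 · 16.6 / 0.7)²
n ≥ 3731.74

Minimum n = 3732 (rounding up)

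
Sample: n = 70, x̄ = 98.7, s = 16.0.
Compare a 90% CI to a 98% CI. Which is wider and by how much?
98% CI is wider by 2.73

df = 69
90% CI: t* = 1.667, (95.51, 101.89), width = 2 · t* · s/√n = 6.38
98% CI: t* = 2.382, (94.14, 103.26), width = 2 · t* · s/√n = 9.11

The 98% CI is wider by 9.11 - 6.38 = 2.73.
Higher confidence requires a wider interval.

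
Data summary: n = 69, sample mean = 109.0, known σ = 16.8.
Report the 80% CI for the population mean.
(106.41, 111.59)

z-interval (σ known):
z* = 1.282 for 80% confidence

Margin of error = z* · σ/√n = 1.282 · 16.8/√69 = 2.59

CI: (109.0 - 2.59, 109.0 + 2.59) = (106.41, 111.59)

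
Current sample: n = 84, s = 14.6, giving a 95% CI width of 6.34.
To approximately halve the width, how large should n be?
n ≈ 336

CI width ∝ 1/√n
To reduce width by factor 2, need √n to grow by 2 → need 2² = 4 times as many samples.

Current: n = 84, width = 6.34
New: n = 336, width ≈ 3.13

Width reduced by factor of 6.34/3.13 = 2.03.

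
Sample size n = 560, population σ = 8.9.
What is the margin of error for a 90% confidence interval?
Margin of error = 0.62

Margin of error = z* · σ/√n
= 1.645 · 8.9/√560
= 1.645 · 8.9/23.6643
= 0.62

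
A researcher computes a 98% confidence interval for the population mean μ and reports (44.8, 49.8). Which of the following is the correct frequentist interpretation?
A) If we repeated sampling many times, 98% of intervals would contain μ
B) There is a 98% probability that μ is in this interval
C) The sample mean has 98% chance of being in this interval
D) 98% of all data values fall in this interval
A

A) Correct — this is the frequentist long-run coverage interpretation.
B) Wrong — μ is fixed; the randomness lives in the interval, not in μ.
C) Wrong — x̄ is observed and sits in the interval by construction.
D) Wrong — a CI is about the parameter μ, not individual data values.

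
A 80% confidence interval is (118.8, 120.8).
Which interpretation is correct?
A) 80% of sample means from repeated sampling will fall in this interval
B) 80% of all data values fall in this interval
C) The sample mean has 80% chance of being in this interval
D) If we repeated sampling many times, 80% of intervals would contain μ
D

A) Wrong — coverage applies to intervals containing μ, not to future x̄ values.
B) Wrong — a CI is about the parameter μ, not individual data values.
C) Wrong — x̄ is observed and sits in the interval by construction.
D) Correct — this is the frequentist long-run coverage interpretation.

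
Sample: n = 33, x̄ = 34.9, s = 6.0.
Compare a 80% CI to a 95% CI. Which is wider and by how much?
95% CI is wider by 1.53

df = 32
80% CI: t* = 1.309, (33.53, 36.27), width = 2 · t* · s/√n = 2.73
95% CI: t* = 2.037, (32.77, 37.03), width = 2 · t* · s/√n = 4.26

The 95% CI is wider by 4.26 - 2.73 = 1.53.
Higher confidence requires a wider interval.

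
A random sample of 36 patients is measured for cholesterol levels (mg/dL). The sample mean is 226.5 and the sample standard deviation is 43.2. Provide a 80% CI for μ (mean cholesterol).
(217.10, 235.90)

t-interval (σ unknown):
df = n - 1 = 35
t* = 1.306 for 80% confidence

Margin of error = t* · s/√n = 1.306 · 43.2/√36 = 9.40

CI: (217.10, 235.90)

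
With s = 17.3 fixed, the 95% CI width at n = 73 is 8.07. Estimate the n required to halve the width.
n ≈ 292

CI width ∝ 1/√n
To reduce width by factor 2, need √n to grow by 2 → need 2² = 4 times as many samples.

Current: n = 73, width = 8.07
New: n = 292, width ≈ 3.98

Width reduced by factor of 8.07/3.98 = 2.03.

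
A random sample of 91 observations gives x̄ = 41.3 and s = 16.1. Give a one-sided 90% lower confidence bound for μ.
μ ≥ 39.12

Lower bound (one-sided):
t* = 1.291 (one-sided for 90%)
Lower bound = x̄ - t* · s/√n = 41.3 - 1.291 · 16.1/√91 = 39.12

We are 90% confident that μ ≥ 39.12.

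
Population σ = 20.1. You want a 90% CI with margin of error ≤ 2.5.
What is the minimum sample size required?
n ≥ 175

For margin E ≤ 2.5:
n ≥ (z* · σ / E)²
n ≥ (1.645 · 20.1 / 2.5)²
n ≥ 174.92

Minimum n = 175 (rounding up)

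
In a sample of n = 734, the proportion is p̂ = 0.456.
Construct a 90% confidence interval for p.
(0.426, 0.486)

Proportion CI:
SE = √(p̂(1-p̂)/n) = √(0.456 · 0.544 / 734) = 0.01838

z* = 1.645
Margin = z* · SE = 1.645 · 0.01838 = 0.0302

CI: 0.456 ± 0.0302 = (0.426, 0.486)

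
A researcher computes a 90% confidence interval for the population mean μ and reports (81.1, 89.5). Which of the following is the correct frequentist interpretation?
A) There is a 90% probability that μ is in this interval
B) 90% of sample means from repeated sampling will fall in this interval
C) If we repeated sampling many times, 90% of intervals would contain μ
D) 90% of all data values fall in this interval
C

A) Wrong — μ is fixed; the randomness lives in the interval, not in μ.
B) Wrong — coverage applies to intervals containing μ, not to future x̄ values.
C) Correct — this is the frequentist long-run coverage interpretation.
D) Wrong — a CI is about the parameter μ, not individual data values.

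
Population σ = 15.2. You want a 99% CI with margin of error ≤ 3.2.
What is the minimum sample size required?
n ≥ 150

For margin E ≤ 3.2:
n ≥ (z* · σ / E)²
n ≥ (2.576 · 15.2 / 3.2)²
n ≥ 149.72

Minimum n = 150 (rounding up)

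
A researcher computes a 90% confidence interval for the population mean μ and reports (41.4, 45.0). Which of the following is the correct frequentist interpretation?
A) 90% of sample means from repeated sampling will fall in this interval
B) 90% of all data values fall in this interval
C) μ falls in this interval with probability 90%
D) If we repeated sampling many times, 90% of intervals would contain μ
D

A) Wrong — coverage applies to intervals containing μ, not to future x̄ values.
B) Wrong — a CI is about the parameter μ, not individual data values.
C) Wrong — μ is fixed; the randomness lives in the interval, not in μ.
D) Correct — this is the frequentist long-run coverage interpretation.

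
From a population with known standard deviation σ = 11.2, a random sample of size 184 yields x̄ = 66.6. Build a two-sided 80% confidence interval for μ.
(65.54, 67.66)

z-interval (σ known):
z* = 1.282 for 80% confidence

Margin of error = z* · σ/√n = 1.282 · 11.2/√184 = 1.06

CI: (66.6 - 1.06, 66.6 + 1.06) = (65.54, 67.66)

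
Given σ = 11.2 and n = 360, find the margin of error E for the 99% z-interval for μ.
Margin of error = 1.52

Margin of error = z* · σ/√n
= 2.576 · 11.2/√360
= 2.576 · 11.2/18.9737
= 1.52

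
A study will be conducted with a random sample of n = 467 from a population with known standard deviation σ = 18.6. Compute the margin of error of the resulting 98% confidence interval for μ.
Margin of error = 2.00

Margin of error = z* · σ/√n
= 2.326 · 18.6/√467
= 2.326 · 18.6/21.6102
= 2.00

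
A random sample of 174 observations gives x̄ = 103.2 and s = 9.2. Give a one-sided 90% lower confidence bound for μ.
μ ≥ 102.30

Lower bound (one-sided):
t* = 1.286 (one-sided for 90%)
Lower bound = x̄ - t* · s/√n = 103.2 - 1.286 · 9.2/√174 = 102.30

We are 90% confident that μ ≥ 102.30.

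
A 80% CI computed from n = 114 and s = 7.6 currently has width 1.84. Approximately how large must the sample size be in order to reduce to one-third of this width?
n ≈ 1026

CI width ∝ 1/√n
To reduce width by factor 3, need √n to grow by 3 → need 3² = 9 times as many samples.

Current: n = 114, width = 1.84
New: n = 1026, width ≈ 0.61

Width reduced by factor of 1.84/0.61 = 3.02.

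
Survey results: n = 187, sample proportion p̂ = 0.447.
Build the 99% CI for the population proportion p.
(0.353, 0.541)

Proportion CI:
SE = √(p̂(1-p̂)/n) = √(0.447 · 0.553 / 187) = 0.03636

z* = 2.576
Margin = z* · SE = 2.576 · 0.03636 = 0.0937

CI: 0.447 ± 0.0937 = (0.353, 0.541)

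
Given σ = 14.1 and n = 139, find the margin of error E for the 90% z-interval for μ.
Margin of error = 1.97

Margin of error = z* · σ/√n
= 1.645 · 14.1/√139
= 1.645 · 14.1/11.7898
= 1.97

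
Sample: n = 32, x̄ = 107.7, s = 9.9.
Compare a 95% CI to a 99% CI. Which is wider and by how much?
99% CI is wider by 2.46

df = 31
95% CI: t* = 2.040, (104.13, 111.27), width = 2 · t* · s/√n = 7.14
99% CI: t* = 2.744, (102.90, 112.50), width = 2 · t* · s/√n = 9.60

The 99% CI is wider by 9.60 - 7.14 = 2.46.
Higher confidence requires a wider interval.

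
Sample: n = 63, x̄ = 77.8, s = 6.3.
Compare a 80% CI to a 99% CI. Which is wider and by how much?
99% CI is wider by 2.16

df = 62
80% CI: t* = 1.295, (76.77, 78.83), width = 2 · t* · s/√n = 2.06
99% CI: t* = 2.657, (75.69, 79.91), width = 2 · t* · s/√n = 4.22

The 99% CI is wider by 4.22 - 2.06 = 2.16.
Higher confidence requires a wider interval.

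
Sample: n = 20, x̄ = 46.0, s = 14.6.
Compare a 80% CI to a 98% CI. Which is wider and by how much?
98% CI is wider by 7.91

df = 19
80% CI: t* = 1.328, (41.66, 50.34), width = 2 · t* · s/√n = 8.67
98% CI: t* = 2.539, (37.71, 54.29), width = 2 · t* · s/√n = 16.58

The 98% CI is wider by 16.58 - 8.67 = 7.91.
Higher confidence requires a wider interval.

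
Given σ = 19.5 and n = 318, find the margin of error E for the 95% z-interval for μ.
Margin of error = 2.14

Margin of error = z* · σ/√n
= 1.960 · 19.5/√318
= 1.960 · 19.5/17.8326
= 2.14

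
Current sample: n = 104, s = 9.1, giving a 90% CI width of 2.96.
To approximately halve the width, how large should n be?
n ≈ 416

CI width ∝ 1/√n
To reduce width by factor 2, need √n to grow by 2 → need 2² = 4 times as many samples.

Current: n = 104, width = 2.96
New: n = 416, width ≈ 1.47

Width reduced by factor of 2.96/1.47 = 2.01.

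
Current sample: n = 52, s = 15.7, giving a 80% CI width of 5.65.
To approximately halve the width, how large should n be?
n ≈ 208

CI width ∝ 1/√n
To reduce width by factor 2, need √n to grow by 2 → need 2² = 4 times as many samples.

Current: n = 52, width = 5.65
New: n = 208, width ≈ 2.80

Width reduced by factor of 5.65/2.80 = 2.02.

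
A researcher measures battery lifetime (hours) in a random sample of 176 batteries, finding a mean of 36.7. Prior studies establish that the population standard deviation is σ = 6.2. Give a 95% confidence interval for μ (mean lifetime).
(35.78, 37.62)

z-interval (σ known):
z* = 1.960 for 95% confidence

Margin of error = z* · σ/√n = 1.960 · 6.2/√176 = 0.92

CI: (36.7 - 0.92, 36.7 + 0.92) = (35.78, 37.62)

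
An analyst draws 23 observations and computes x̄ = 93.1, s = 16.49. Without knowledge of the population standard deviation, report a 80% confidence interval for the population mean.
(88.56, 97.64)

t-interval (σ unknown):
df = n - 1 = 22
t* = 1.321 for 80% confidence

Margin of error = t* · s/√n = 1.321 · 16.49/√23 = 4.54

CI: (88.56, 97.64)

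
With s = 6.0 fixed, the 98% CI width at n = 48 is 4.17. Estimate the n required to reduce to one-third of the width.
n ≈ 432

CI width ∝ 1/√n
To reduce width by factor 3, need √n to grow by 3 → need 3² = 9 times as many samples.

Current: n = 48, width = 4.17
New: n = 432, width ≈ 1.35

Width reduced by factor of 4.17/1.35 = 3.09.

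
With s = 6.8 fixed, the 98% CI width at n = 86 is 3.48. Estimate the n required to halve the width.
n ≈ 344

CI width ∝ 1/√n
To reduce width by factor 2, need √n to grow by 2 → need 2² = 4 times as many samples.

Current: n = 86, width = 3.48
New: n = 344, width ≈ 1.71

Width reduced by factor of 3.48/1.71 = 2.04.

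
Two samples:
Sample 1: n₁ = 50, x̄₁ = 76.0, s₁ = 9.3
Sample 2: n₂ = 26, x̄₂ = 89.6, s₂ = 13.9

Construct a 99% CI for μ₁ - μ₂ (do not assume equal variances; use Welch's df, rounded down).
(-21.83, -5.37)

Difference: x̄₁ - x̄₂ = -13.60
SE = √(s₁²/n₁ + s₂²/n₂) = √(9.3²/50 + 13.9²/26) = 3.0267
df = 36.97 → 36 (Welch–Satterthwaite, rounded down)
t* = 2.719

CI: -13.60 ± 2.719 · 3.0267 = -13.60 ± 8.23 = (-21.83, -5.37)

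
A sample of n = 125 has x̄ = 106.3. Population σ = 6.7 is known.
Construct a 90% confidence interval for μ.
(105.31, 107.29)

z-interval (σ known):
z* = 1.645 for 90% confidence

Margin of error = z* · σ/√n = 1.645 · 6.7/√125 = 0.99

CI: (106.3 - 0.99, 106.3 + 0.99) = (105.31, 107.29)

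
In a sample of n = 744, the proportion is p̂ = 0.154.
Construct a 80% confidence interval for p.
(0.137, 0.171)

Proportion CI:
SE = √(p̂(1-p̂)/n) = √(0.154 · 0.846 / 744) = 0.01323

z* = 1.282
Margin = z* · SE = 1.282 · 0.01323 = 0.0170

CI: 0.154 ± 0.0170 = (0.137, 0.171)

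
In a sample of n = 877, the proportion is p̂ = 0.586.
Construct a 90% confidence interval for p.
(0.559, 0.613)

Proportion CI:
SE = √(p̂(1-p̂)/n) = √(0.586 · 0.414 / 877) = 0.01663

z* = 1.645
Margin = z* · SE = 1.645 · 0.01663 = 0.0274

CI: 0.586 ± 0.0274 = (0.559, 0.613)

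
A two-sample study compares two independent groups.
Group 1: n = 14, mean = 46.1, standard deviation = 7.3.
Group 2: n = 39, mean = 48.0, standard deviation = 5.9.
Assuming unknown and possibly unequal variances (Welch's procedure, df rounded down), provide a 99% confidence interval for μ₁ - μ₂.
(-8.10, 4.30)

Difference: x̄₁ - x̄₂ = -1.90
SE = √(s₁²/n₁ + s₂²/n₂) = √(7.3²/14 + 5.9²/39) = 2.1677
df = 19.45 → 19 (Welch–Satterthwaite, rounded down)
t* = 2.861

CI: -1.90 ± 2.861 · 2.1677 = -1.90 ± 6.20 = (-8.10, 4.30)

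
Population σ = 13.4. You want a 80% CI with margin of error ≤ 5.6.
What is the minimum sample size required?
n ≥ 10

For margin E ≤ 5.6:
n ≥ (z* · σ / E)²
n ≥ (1.282 · 13.4 / 5.6)²
n ≥ 9.41

Minimum n = 10 (rounding up)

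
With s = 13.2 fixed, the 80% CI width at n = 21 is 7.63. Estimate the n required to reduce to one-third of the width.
n ≈ 189

CI width ∝ 1/√n
To reduce width by factor 3, need √n to grow by 3 → need 3² = 9 times as many samples.

Current: n = 21, width = 7.63
New: n = 189, width ≈ 2.47

Width reduced by factor of 7.63/2.47 = 3.09.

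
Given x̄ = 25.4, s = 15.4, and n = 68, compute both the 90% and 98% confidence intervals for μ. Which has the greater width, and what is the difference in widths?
98% CI is wider by 2.67

df = 67
90% CI: t* = 1.668, (22.28, 28.52), width = 2 · t* · s/√n = 6.23
98% CI: t* = 2.383, (20.95, 29.85), width = 2 · t* · s/√n = 8.90

The 98% CI is wider by 8.90 - 6.23 = 2.67.
Higher confidence requires a wider interval.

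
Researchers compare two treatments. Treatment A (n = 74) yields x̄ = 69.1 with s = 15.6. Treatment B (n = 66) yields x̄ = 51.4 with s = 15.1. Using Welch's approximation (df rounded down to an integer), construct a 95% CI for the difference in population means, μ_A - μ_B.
(12.57, 22.83)

Difference: x̄₁ - x̄₂ = 17.70
SE = √(s₁²/n₁ + s₂²/n₂) = √(15.6²/74 + 15.1²/66) = 2.5968
df = 137.06 → 137 (Welch–Satterthwaite, rounded down)
t* = 1.977

CI: 17.70 ± 1.977 · 2.5968 = 17.70 ± 5.13 = (12.57, 22.83)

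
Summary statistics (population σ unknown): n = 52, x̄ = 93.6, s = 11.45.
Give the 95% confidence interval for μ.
(90.41, 96.79)

t-interval (σ unknown):
df = n - 1 = 51
t* = 2.008 for 95% confidence

Margin of error = t* · s/√n = 2.008 · 11.45/√52 = 3.19

CI: (90.41, 96.79)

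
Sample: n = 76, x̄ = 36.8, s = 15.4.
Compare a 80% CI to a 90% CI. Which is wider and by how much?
90% CI is wider by 1.31

df = 75
80% CI: t* = 1.293, (34.52, 39.08), width = 2 · t* · s/√n = 4.57
90% CI: t* = 1.665, (33.86, 39.74), width = 2 · t* · s/√n = 5.88

The 90% CI is wider by 5.88 - 4.57 = 1.31.
Higher confidence requires a wider interval.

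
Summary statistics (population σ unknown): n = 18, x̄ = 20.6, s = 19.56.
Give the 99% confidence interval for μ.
(7.24, 33.96)

t-interval (σ unknown):
df = n - 1 = 17
t* = 2.898 for 99% confidence

Margin of error = t* · s/√n = 2.898 · 19.56/√18 = 13.36

CI: (7.24, 33.96)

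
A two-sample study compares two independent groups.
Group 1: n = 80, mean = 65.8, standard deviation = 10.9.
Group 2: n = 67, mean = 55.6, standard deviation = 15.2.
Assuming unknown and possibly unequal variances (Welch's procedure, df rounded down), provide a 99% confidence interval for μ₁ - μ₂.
(4.38, 16.02)

Difference: x̄₁ - x̄₂ = 10.20
SE = √(s₁²/n₁ + s₂²/n₂) = √(10.9²/80 + 15.2²/67) = 2.2211
df = 116.97 → 116 (Welch–Satterthwaite, rounded down)
t* = 2.619

CI: 10.20 ± 2.619 · 2.2211 = 10.20 ± 5.82 = (4.38, 16.02)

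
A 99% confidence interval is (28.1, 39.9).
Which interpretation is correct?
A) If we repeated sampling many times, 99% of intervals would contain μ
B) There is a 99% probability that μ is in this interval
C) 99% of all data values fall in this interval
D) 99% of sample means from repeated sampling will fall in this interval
A

A) Correct — this is the frequentist long-run coverage interpretation.
B) Wrong — μ is fixed; the randomness lives in the interval, not in μ.
C) Wrong — a CI is about the parameter μ, not individual data values.
D) Wrong — coverage applies to intervals containing μ, not to future x̄ values.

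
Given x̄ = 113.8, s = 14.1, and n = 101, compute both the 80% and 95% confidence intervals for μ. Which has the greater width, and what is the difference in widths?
95% CI is wider by 1.95

df = 100
80% CI: t* = 1.290, (111.99, 115.61), width = 2 · t* · s/√n = 3.62
95% CI: t* = 1.984, (111.02, 116.58), width = 2 · t* · s/√n = 5.57

The 95% CI is wider by 5.57 - 3.62 = 1.95.
Higher confidence requires a wider interval.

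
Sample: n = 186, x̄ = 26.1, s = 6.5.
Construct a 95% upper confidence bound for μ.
μ ≤ 26.89

Upper bound (one-sided):
t* = 1.653 (one-sided for 95%)
Upper bound = x̄ + t* · s/√n = 26.1 + 1.653 · 6.5/√186 = 26.89

We are 95% confident that μ ≤ 26.89.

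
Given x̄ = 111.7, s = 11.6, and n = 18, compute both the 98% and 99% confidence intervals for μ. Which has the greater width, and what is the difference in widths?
99% CI is wider by 1.81

df = 17
98% CI: t* = 2.567, (104.68, 118.72), width = 2 · t* · s/√n = 14.04
99% CI: t* = 2.898, (103.78, 119.62), width = 2 · t* · s/√n = 15.85

The 99% CI is wider by 15.85 - 14.04 = 1.81.
Higher confidence requires a wider interval.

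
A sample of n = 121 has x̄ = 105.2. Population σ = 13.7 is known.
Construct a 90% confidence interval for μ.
(103.15, 107.25)

z-interval (σ known):
z* = 1.645 for 90% confidence

Margin of error = z* · σ/√n = 1.645 · 13.7/√121 = 2.05

CI: (105.2 - 2.05, 105.2 + 2.05) = (103.15, 107.25)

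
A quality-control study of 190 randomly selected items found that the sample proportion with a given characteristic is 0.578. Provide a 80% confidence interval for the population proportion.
(0.532, 0.624)

Proportion CI:
SE = √(p̂(1-p̂)/n) = √(0.578 · 0.422 / 190) = 0.03583

z* = 1.282
Margin = z* · SE = 1.282 · 0.03583 = 0.0459

CI: 0.578 ± 0.0459 = (0.532, 0.624)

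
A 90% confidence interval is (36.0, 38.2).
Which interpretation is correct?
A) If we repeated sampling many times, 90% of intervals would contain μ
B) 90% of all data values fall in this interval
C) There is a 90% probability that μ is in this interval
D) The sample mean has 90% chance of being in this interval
A

A) Correct — this is the frequentist long-run coverage interpretation.
B) Wrong — a CI is about the parameter μ, not individual data values.
C) Wrong — μ is fixed; the randomness lives in the interval, not in μ.
D) Wrong — x̄ is observed and sits in the interval by construction.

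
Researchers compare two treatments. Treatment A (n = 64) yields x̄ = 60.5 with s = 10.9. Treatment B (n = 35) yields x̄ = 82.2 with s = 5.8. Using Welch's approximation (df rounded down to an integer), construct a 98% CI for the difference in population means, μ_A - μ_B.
(-25.67, -17.73)

Difference: x̄₁ - x̄₂ = -21.70
SE = √(s₁²/n₁ + s₂²/n₂) = √(10.9²/64 + 5.8²/35) = 1.6786
df = 96.96 → 96 (Welch–Satterthwaite, rounded down)
t* = 2.366

CI: -21.70 ± 2.366 · 1.6786 = -21.70 ± 3.97 = (-25.67, -17.73)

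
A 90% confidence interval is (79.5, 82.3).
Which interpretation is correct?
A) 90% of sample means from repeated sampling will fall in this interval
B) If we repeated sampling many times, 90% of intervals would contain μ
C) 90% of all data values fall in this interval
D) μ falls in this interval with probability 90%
B

A) Wrong — coverage applies to intervals containing μ, not to future x̄ values.
B) Correct — this is the frequentist long-run coverage interpretation.
C) Wrong — a CI is about the parameter μ, not individual data values.
D) Wrong — μ is fixed; the randomness lives in the interval, not in μ.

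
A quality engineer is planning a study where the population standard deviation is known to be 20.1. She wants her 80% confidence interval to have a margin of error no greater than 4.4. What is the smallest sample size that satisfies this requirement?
n ≥ 35

For margin E ≤ 4.4:
n ≥ (z* · σ / E)²
n ≥ (1.282 · 20.1 / 4.4)²
n ≥ 34.30

Minimum n = 35 (rounding up)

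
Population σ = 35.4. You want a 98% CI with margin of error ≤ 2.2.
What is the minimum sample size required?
n ≥ 1401

For margin E ≤ 2.2:
n ≥ (z* · σ / E)²
n ≥ (2.326 · 35.4 / 2.2)²
n ≥ 1400.81

Minimum n = 1401 (rounding up)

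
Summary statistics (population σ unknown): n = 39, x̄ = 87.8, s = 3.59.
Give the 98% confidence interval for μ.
(86.40, 89.20)

t-interval (σ unknown):
df = n - 1 = 38
t* = 2.429 for 98% confidence

Margin of error = t* · s/√n = 2.429 · 3.59/√39 = 1.40

CI: (86.40, 89.20)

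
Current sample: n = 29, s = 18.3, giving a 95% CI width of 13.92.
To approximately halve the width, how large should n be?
n ≈ 116

CI width ∝ 1/√n
To reduce width by factor 2, need √n to grow by 2 → need 2² = 4 times as many samples.

Current: n = 29, width = 13.92
New: n = 116, width ≈ 6.73

Width reduced by factor of 13.92/6.73 = 2.07.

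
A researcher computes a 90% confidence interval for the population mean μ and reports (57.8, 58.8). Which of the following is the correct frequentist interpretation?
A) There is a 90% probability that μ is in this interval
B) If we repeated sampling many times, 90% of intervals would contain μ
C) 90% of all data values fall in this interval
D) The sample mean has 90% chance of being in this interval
B

A) Wrong — μ is fixed; the randomness lives in the interval, not in μ.
B) Correct — this is the frequentist long-run coverage interpretation.
C) Wrong — a CI is about the parameter μ, not individual data values.
D) Wrong — x̄ is observed and sits in the interval by construction.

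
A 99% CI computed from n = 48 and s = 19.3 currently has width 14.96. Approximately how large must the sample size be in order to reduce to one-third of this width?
n ≈ 432

CI width ∝ 1/√n
To reduce width by factor 3, need √n to grow by 3 → need 3² = 9 times as many samples.

Current: n = 48, width = 14.96
New: n = 432, width ≈ 4.80

Width reduced by factor of 14.96/4.80 = 3.12.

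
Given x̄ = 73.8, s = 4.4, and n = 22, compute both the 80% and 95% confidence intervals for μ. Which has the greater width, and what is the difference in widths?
95% CI is wider by 1.42

df = 21
80% CI: t* = 1.323, (72.56, 75.04), width = 2 · t* · s/√n = 2.48
95% CI: t* = 2.080, (71.85, 75.75), width = 2 · t* · s/√n = 3.90

The 95% CI is wider by 3.90 - 2.48 = 1.42.
Higher confidence requires a wider interval.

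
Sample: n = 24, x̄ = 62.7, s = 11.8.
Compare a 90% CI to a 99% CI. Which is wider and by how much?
99% CI is wider by 5.26

df = 23
90% CI: t* = 1.714, (58.57, 66.83), width = 2 · t* · s/√n = 8.26
99% CI: t* = 2.807, (55.94, 69.46), width = 2 · t* · s/√n = 13.52

The 99% CI is wider by 13.52 - 8.26 = 5.26.
Higher confidence requires a wider interval.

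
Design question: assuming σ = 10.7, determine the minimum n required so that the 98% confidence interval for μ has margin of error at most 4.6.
n ≥ 30

For margin E ≤ 4.6:
n ≥ (z* · σ / E)²
n ≥ (2.326 · 10.7 / 4.6)²
n ≥ 29.27

Minimum n = 30 (rounding up)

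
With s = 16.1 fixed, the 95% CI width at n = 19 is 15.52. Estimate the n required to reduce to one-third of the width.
n ≈ 171

CI width ∝ 1/√n
To reduce width by factor 3, need √n to grow by 3 → need 3² = 9 times as many samples.

Current: n = 19, width = 15.52
New: n = 171, width ≈ 4.86

Width reduced by factor of 15.52/4.86 = 3.19.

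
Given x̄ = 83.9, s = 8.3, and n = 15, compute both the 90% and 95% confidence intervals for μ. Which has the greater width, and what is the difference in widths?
95% CI is wider by 1.64

df = 14
90% CI: t* = 1.761, (80.13, 87.67), width = 2 · t* · s/√n = 7.55
95% CI: t* = 2.145, (79.30, 88.50), width = 2 · t* · s/√n = 9.19

The 95% CI is wider by 9.19 - 7.55 = 1.64.
Higher confidence requires a wider interval.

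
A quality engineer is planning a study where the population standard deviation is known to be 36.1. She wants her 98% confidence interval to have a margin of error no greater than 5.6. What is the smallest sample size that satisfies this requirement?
n ≥ 225

For margin E ≤ 5.6:
n ≥ (z* · σ / E)²
n ≥ (2.326 · 36.1 / 5.6)²
n ≥ 224.83

Minimum n = 225 (rounding up)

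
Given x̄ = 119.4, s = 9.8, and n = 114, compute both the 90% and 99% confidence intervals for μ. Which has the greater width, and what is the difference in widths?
99% CI is wider by 1.77

df = 113
90% CI: t* = 1.658, (117.88, 120.92), width = 2 · t* · s/√n = 3.04
99% CI: t* = 2.620, (117.00, 121.80), width = 2 · t* · s/√n = 4.81

The 99% CI is wider by 4.81 - 3.04 = 1.77.
Higher confidence requires a wider interval.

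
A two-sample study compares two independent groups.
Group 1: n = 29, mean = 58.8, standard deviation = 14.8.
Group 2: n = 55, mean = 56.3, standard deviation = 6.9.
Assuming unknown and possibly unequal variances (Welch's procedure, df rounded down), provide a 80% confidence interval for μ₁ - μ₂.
(-1.29, 6.29)

Difference: x̄₁ - x̄₂ = 2.50
SE = √(s₁²/n₁ + s₂²/n₂) = √(14.8²/29 + 6.9²/55) = 2.9015
df = 34.55 → 34 (Welch–Satterthwaite, rounded down)
t* = 1.307

CI: 2.50 ± 1.307 · 2.9015 = 2.50 ± 3.79 = (-1.29, 6.29)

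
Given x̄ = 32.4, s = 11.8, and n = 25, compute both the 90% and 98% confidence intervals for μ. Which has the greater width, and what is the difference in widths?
98% CI is wider by 3.68

df = 24
90% CI: t* = 1.711, (28.36, 36.44), width = 2 · t* · s/√n = 8.08
98% CI: t* = 2.492, (26.52, 38.28), width = 2 · t* · s/√n = 11.76

The 98% CI is wider by 11.76 - 8.08 = 3.68.
Higher confidence requires a wider interval.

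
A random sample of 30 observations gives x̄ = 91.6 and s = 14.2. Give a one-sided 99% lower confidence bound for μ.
μ ≥ 85.22

Lower bound (one-sided):
t* = 2.462 (one-sided for 99%)
Lower bound = x̄ - t* · s/√n = 91.6 - 2.462 · 14.2/√30 = 85.22

We are 99% confident that μ ≥ 85.22.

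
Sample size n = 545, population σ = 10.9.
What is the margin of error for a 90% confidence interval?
Margin of error = 0.77

Margin of error = z* · σ/√n
= 1.645 · 10.9/√545
= 1.645 · 10.9/23.3452
= 0.77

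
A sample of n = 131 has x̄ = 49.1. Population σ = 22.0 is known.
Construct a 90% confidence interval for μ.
(45.94, 52.26)

z-interval (σ known):
z* = 1.645 for 90% confidence

Margin of error = z* · σ/√n = 1.645 · 22.0/√131 = 3.16

CI: (49.1 - 3.16, 49.1 + 3.16) = (45.94, 52.26)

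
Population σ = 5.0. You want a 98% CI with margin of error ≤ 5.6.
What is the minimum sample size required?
n ≥ 5

For margin E ≤ 5.6:
n ≥ (z* · σ / E)²
n ≥ (2.326 · 5.0 / 5.6)²
n ≥ 4.31

Minimum n = 5 (rounding up)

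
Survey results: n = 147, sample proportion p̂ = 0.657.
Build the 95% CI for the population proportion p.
(0.580, 0.734)

Proportion CI:
SE = √(p̂(1-p̂)/n) = √(0.657 · 0.343 / 147) = 0.03915

z* = 1.960
Margin = z* · SE = 1.960 · 0.03915 = 0.0767

CI: 0.657 ± 0.0767 = (0.580, 0.734)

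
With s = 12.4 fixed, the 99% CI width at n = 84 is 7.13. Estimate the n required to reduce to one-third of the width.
n ≈ 756

CI width ∝ 1/√n
To reduce width by factor 3, need √n to grow by 3 → need 3² = 9 times as many samples.

Current: n = 84, width = 7.13
New: n = 756, width ≈ 2.33

Width reduced by factor of 7.13/2.33 = 3.06.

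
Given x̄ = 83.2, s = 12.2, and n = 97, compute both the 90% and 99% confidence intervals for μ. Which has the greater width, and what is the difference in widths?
99% CI is wider by 2.39

df = 96
90% CI: t* = 1.661, (81.14, 85.26), width = 2 · t* · s/√n = 4.12
99% CI: t* = 2.628, (79.94, 86.46), width = 2 · t* · s/√n = 6.51

The 99% CI is wider by 6.51 - 4.12 = 2.39.
Higher confidence requires a wider interval.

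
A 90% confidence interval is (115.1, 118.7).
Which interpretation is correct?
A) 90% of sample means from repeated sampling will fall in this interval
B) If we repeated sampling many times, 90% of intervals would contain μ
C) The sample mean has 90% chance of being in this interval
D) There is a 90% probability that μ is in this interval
B

A) Wrong — coverage applies to intervals containing μ, not to future x̄ values.
B) Correct — this is the frequentist long-run coverage interpretation.
C) Wrong — x̄ is observed and sits in the interval by construction.
D) Wrong — μ is fixed; the randomness lives in the interval, not in μ.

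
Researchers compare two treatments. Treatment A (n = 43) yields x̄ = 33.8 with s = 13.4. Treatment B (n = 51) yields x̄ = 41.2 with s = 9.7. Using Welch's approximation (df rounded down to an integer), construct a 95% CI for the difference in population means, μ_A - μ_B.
(-12.29, -2.51)

Difference: x̄₁ - x̄₂ = -7.40
SE = √(s₁²/n₁ + s₂²/n₂) = √(13.4²/43 + 9.7²/51) = 2.4537
df = 75.01 → 75 (Welch–Satterthwaite, rounded down)
t* = 1.992

CI: -7.40 ± 1.992 · 2.4537 = -7.40 ± 4.89 = (-12.29, -2.51)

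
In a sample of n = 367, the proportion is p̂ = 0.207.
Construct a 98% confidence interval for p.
(0.158, 0.256)

Proportion CI:
SE = √(p̂(1-p̂)/n) = √(0.207 · 0.793 / 367) = 0.02115

z* = 2.326
Margin = z* · SE = 2.326 · 0.02115 = 0.0492

CI: 0.207 ± 0.0492 = (0.158, 0.256)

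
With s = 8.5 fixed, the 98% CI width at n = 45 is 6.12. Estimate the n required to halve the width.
n ≈ 180

CI width ∝ 1/√n
To reduce width by factor 2, need √n to grow by 2 → need 2² = 4 times as many samples.

Current: n = 45, width = 6.12
New: n = 180, width ≈ 2.97

Width reduced by factor of 6.12/2.97 = 2.06.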